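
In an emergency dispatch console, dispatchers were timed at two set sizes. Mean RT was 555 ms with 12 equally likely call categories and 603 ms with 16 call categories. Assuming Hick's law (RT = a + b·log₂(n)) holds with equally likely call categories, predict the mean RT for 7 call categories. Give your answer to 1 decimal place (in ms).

465.1 ms

With log₂ n on the abscissa the relation is linear; from the two conditions:
  b = (603 − 555) / (log₂ 16 − log₂ 12) = 48 / (4 − 3.5850) = 115.652 ms/bit
  a = 555 − 115.652 × 3.5850 = 140.391 ms
Then RT(7) = 140.391 + 115.652 × log₂ 7 = 140.391 + 115.652 × 2.8074 ≈ 465.068 ms.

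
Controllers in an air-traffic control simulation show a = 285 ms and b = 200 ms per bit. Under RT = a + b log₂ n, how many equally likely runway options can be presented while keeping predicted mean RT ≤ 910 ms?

8

Information budget: (910 − 285)/200 = 3.1250 bits, so n ≤ 2^3.1250 = 8.724 → at most 8.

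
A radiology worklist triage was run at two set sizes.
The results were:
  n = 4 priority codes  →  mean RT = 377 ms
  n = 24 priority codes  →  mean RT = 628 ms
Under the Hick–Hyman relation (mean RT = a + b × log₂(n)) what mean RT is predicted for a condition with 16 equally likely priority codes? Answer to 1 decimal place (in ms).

RT is linear in log₂ n, so two points fix the line:
  b = (628 − 377) / (log₂ 24 − log₂ 4) = 251 / (4.5850 − 2) = 97.100 ms/bit
  a = 377 − 97.100 × 2 = 182.800 ms
Then RT(16) = 182.800 + 97.100 × log₂ 16 = 182.800 + 97.100 × 4 ≈ 571.200 ms.

571.2 ms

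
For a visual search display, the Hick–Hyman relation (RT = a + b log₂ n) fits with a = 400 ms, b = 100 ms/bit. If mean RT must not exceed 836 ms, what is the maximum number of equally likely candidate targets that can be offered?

Set 400 + 100·log₂ n ≤ 836 → log₂ n ≤ (836 − 400)/100 = 4.3600.
So n ≤ 2^4.3600 = 20.535; the largest integer n is 20.

20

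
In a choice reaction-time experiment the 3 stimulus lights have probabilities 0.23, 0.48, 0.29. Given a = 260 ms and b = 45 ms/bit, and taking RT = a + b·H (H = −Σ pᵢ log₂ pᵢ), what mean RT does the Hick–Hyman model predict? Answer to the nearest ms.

328 ms

H = 0.23·log₂(1/0.23) + 0.48·log₂(1/0.48) + 0.29·log₂(1/0.29) = 1.5138 bits.
RT = 260 + 45 × 1.5138 = 328.12 ms.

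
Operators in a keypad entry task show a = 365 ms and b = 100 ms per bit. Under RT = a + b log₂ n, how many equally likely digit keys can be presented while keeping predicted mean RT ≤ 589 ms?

100·log₂ n ≤ 589 − 365 = 224, giving log₂ n ≤ 2.2400 and n ≤ 4.724. The largest whole number is 4.

4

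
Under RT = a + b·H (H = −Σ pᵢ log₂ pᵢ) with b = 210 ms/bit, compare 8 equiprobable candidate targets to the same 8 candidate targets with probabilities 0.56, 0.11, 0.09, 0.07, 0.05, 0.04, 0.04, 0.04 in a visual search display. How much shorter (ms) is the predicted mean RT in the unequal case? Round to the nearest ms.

174 ms

Equiprobable entropy H₀ = log₂ 8 = 3.0000 bits.
Skewed entropy H = −Σ pᵢ log₂ pᵢ = 2.1733 bits.
ΔRT = b·(H₀ − H) = 210 × 0.8267 = 173.61 ms.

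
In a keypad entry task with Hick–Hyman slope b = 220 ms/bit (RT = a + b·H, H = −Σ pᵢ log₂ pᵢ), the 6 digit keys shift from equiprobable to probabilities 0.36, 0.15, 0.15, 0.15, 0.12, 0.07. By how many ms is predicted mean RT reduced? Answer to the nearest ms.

The RT saving is b·ΔH. Equiprobable H₀ = log₂(6) = 2.5850 bits; with the given probabilities H = 2.3979 bits.
b·(H₀ − H) = 220 × (2.5850 − 2.3979) = 41.16 ms.

41 ms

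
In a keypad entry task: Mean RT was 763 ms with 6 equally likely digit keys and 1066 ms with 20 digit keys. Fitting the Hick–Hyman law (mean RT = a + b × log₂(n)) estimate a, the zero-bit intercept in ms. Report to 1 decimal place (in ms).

312.1 ms

b = (RT₂ − RT₁)/(log₂ n₂ − log₂ n₁) = (1066 − 763)/(4.3219 − 2.5850) = 174.442 ms/bit.
Intercept: a = 763 − 174.442·log₂(6) = 312.074 ms.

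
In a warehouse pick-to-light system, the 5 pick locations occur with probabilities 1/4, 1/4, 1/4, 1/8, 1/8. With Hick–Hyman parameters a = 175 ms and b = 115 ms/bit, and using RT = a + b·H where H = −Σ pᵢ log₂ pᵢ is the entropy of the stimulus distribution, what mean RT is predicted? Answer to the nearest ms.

434 ms

Each term −pᵢ log₂ pᵢ: 0.25·2 + 0.25·2 + 0.25·2 + 0.125·3 + 0.125·3; summed, H = 2.250 bits.
Mean RT = a + bH = 175 + 115·2.250 = 433.75 ms.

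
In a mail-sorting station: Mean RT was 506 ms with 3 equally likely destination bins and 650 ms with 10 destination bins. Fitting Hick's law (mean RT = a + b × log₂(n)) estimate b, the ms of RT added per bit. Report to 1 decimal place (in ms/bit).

82.9 ms/bit

Slope: b = (650 − 506) / (log₂ 10 − log₂ 3) = 144/1.7370 = 82.903 ms/bit.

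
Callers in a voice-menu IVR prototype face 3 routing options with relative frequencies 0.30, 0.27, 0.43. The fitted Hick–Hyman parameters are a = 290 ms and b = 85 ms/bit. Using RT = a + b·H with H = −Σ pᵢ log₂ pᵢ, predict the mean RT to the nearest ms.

422 ms

Entropy contributions −pᵢ log₂ pᵢ: 0.5211, 0.5100, 0.5236; sum H = 1.5547 bits.
RT = a + bH = 290 + 85·1.5547 = 422.15 ms.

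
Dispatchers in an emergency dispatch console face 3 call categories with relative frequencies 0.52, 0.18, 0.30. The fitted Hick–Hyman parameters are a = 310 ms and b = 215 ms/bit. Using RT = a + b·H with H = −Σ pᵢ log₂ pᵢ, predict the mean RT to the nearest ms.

623 ms

H = 0.52·log₂(1/0.52) + 0.18·log₂(1/0.18) + 0.30·log₂(1/0.30) = 1.4570 bits.
RT = 310 + 215 × 1.4570 = 623.25 ms.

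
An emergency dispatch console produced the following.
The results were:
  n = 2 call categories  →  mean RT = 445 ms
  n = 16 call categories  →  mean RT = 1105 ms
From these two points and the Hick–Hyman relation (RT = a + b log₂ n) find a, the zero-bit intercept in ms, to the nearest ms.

Slope: b = (1105 − 445) / (log₂ 16 − log₂ 2) = 660/3.0000 = 220 ms/bit.
Intercept: a = 445 − 220·log₂(2) = 225.000 ms.

225 ms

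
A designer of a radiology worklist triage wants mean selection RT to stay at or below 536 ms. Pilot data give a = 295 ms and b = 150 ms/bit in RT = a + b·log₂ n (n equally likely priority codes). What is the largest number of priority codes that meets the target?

Set 295 + 150·log₂ n ≤ 536 → log₂ n ≤ (536 − 295)/150 = 1.6067.
So n ≤ 2^1.6067 = 3.045; the largest integer n is 3.

3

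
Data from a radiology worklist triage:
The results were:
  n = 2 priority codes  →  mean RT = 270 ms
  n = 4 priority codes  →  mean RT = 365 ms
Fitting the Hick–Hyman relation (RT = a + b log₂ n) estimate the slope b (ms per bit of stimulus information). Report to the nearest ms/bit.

The slope on a log₂ axis is (365 − 270) / (2 − 1) = 95 ms/bit.

95 ms/bit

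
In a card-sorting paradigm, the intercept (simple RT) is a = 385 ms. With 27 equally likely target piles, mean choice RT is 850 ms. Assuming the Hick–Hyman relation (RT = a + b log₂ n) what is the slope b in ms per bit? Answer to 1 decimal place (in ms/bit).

log₂(27) = 4.7549 bits.
b = (RT − a)/log₂ n = (850 − 385) / 4.7549 = 97.794 ms/bit.

97.8 ms/bit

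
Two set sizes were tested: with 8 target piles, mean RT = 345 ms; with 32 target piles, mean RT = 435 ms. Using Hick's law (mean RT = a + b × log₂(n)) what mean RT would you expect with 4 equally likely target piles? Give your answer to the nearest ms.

300 ms

With log₂ n on the abscissa the relation is linear; from the two conditions:
  b = (435 − 345) / (log₂ 32 − log₂ 8) = 90 / (5 − 3) = 45 ms/bit
  a = 345 − 45 × 3 = 210 ms
Then RT(4) = 210 + 45 × log₂ 4 = 210 + 45 × 2 ≈ 300.000 ms.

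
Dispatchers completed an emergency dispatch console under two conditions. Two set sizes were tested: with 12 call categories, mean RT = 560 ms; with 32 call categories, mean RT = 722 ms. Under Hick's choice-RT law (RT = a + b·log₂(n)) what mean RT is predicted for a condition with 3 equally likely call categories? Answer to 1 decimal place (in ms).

331.0 ms

Fit slope and intercept:
  b = (722 − 560) / (log₂ 32 − log₂ 12) = 162 / (5 − 3.5850) = 114.485 ms/bit
  a = 560 − 114.485 × 3.5850 = 149.577 ms
Then RT(3) = 149.577 + 114.485 × log₂ 3 = 149.577 + 114.485 × 1.5850 ≈ 331.031 ms.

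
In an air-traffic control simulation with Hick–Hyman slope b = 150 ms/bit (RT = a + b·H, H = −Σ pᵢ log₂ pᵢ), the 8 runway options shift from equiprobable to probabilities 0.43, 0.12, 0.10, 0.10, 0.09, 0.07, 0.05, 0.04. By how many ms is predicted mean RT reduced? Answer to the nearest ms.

The RT saving is b·ΔH. Equiprobable H₀ = log₂(8) = 3.0000 bits; with the given probabilities H = 2.5381 bits.
b·(H₀ − H) = 150 × (3.0000 − 2.5381) = 69.29 ms.

69 ms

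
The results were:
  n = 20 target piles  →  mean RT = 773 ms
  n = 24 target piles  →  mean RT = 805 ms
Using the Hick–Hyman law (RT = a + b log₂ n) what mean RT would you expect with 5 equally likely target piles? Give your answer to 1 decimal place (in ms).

529.7 ms

Fit slope and intercept:
  b = (805 − 773) / (log₂ 24 − log₂ 20) = 32 / (4.5850 − 4.3219) = 121.657 ms/bit
  a = 773 − 121.657 × 4.3219 = 247.207 ms
Then RT(5) = 247.207 + 121.657 × log₂ 5 = 247.207 + 121.657 × 2.3219 ≈ 529.686 ms.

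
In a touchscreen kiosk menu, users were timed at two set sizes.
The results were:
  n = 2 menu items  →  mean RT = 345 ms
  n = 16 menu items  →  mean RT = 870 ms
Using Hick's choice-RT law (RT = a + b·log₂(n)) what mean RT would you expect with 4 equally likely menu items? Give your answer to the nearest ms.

520 ms

Solve the two-equation system in a and b:
  b = (870 − 345) / (log₂ 16 − log₂ 2) = 525 / (4 − 1) = 175 ms/bit
  a = 345 − 175 × 1 = 170 ms
Then RT(4) = 170 + 175 × log₂ 4 = 170 + 175 × 2 ≈ 520.000 ms.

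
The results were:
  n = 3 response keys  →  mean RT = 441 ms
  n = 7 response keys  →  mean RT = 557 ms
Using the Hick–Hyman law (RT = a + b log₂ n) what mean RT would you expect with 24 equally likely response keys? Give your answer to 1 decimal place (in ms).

With log₂ n on the abscissa the relation is linear; from the two conditions:
  b = (557 − 441) / (log₂ 7 − log₂ 3) = 116 / (2.8074 − 1.5850) = 94.896 ms/bit
  a = 441 − 94.896 × 1.5850 = 290.594 ms
Then RT(24) = 290.594 + 94.896 × log₂ 24 = 290.594 + 94.896 × 4.5850 ≈ 725.688 ms.

725.7 ms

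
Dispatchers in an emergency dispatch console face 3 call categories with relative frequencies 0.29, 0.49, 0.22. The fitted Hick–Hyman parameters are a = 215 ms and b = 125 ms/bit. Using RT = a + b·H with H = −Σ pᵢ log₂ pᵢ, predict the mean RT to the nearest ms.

H = 0.29·log₂(1/0.29) + 0.49·log₂(1/0.49) + 0.22·log₂(1/0.22) = 1.5028 bits.
RT = 215 + 125 × 1.5028 = 402.84 ms.

403 ms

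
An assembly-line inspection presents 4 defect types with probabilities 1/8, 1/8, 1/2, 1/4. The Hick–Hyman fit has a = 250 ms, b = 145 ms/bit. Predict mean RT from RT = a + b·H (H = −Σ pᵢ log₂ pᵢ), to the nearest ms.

504 ms

Each term −pᵢ log₂ pᵢ: 0.125·3 + 0.125·3 + 0.5·1 + 0.25·2; summed, H = 1.750 bits.
Mean RT = a + bH = 250 + 145·1.750 = 503.75 ms.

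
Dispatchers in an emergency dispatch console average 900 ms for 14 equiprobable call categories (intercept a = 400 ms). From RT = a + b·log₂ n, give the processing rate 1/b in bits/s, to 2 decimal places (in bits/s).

7.61 bits/s

b = (900 − 400)/log₂ 14 = 500/3.8074 = 131.325 ms per bit = 0.13132 s/bit; the reciprocal is 7.615 bits/s.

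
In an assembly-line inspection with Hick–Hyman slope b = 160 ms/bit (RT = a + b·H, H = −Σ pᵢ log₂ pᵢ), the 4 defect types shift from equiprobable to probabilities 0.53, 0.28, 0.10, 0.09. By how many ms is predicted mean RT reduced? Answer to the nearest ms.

The RT saving is b·ΔH. Equiprobable H₀ = log₂(4) = 2.0000 bits; with the given probabilities H = 1.6445 bits.
b·(H₀ − H) = 160 × (2.0000 − 1.6445) = 56.88 ms.

57 ms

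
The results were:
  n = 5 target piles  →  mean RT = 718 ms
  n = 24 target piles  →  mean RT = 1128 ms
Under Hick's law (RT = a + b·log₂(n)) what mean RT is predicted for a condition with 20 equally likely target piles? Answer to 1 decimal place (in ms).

Solve the two-equation system in a and b:
  b = (1128 − 718) / (log₂ 24 − log₂ 5) = 410 / (4.5850 − 2.3219) = 181.173 ms/bit
  a = 718 − 181.173 × 2.3219 = 297.330 ms
Then RT(20) = 297.330 + 181.173 × log₂ 20 = 297.330 + 181.173 × 4.3219 ≈ 1080.345 ms.

1080.3 ms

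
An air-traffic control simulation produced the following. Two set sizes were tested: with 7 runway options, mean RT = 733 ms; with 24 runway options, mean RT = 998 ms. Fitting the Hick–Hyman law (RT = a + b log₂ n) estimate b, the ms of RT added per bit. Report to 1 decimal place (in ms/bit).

149.1 ms/bit

The slope on a log₂ axis is (998 − 733) / (4.5850 − 2.8074) = 149.077 ms/bit.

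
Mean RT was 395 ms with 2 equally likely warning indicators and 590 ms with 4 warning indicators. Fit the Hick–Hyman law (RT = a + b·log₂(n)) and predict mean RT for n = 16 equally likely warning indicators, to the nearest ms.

RT is linear in log₂ n, so two points fix the line:
  b = (590 − 395) / (log₂ 4 − log₂ 2) = 195 / (2 − 1) = 195 ms/bit
  a = 395 − 195 × 1 = 200 ms
Then RT(16) = 200 + 195 × log₂ 16 = 200 + 195 × 4 ≈ 980.000 ms.

980 ms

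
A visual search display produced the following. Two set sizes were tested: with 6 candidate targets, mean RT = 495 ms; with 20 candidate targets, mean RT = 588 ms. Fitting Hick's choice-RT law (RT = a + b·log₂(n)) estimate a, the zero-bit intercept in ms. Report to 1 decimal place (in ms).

The slope on a log₂ axis is (588 − 495) / (4.3219 − 2.5850) = 53.542 ms/bit.
Intercept: a = 495 − 53.542·log₂(6) = 356.597 ms.

356.6 ms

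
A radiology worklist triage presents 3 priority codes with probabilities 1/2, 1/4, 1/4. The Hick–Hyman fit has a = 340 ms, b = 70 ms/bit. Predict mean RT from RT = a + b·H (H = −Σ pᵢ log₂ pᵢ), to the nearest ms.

445 ms

H = −Σ pᵢ log₂ pᵢ = 0.5·1 + 0.25·2 + 0.25·2 = 1.500 bits.
RT = 340 + 70 × 1.500 = 445.00 ms.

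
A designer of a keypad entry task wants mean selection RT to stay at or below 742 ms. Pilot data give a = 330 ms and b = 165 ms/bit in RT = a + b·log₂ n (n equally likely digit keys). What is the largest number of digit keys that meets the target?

Set 330 + 165·log₂ n ≤ 742 → log₂ n ≤ (742 − 330)/165 = 2.4970.
So n ≤ 2^2.4970 = 5.645; the largest integer n is 5.

5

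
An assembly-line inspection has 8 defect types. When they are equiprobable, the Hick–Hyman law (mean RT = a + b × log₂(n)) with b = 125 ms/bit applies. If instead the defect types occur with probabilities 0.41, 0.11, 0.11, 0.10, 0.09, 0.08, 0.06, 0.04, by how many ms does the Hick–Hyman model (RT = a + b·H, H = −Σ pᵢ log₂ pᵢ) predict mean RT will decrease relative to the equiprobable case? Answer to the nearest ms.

The RT saving is b·ΔH. Equiprobable H₀ = log₂(8) = 3.0000 bits; with the given probabilities H = 2.5936 bits.
b·(H₀ − H) = 125 × (3.0000 − 2.5936) = 50.80 ms.

51 ms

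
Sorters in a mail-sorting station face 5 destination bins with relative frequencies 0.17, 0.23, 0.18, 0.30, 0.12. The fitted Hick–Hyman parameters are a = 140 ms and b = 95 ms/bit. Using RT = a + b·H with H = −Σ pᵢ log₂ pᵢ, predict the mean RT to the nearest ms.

H = 0.17·log₂(1/0.17) + 0.23·log₂(1/0.23) + 0.18·log₂(1/0.18) + 0.30·log₂(1/0.30) + 0.12·log₂(1/0.12) = 2.2557 bits.
RT = 140 + 95 × 2.2557 = 354.29 ms.

354 ms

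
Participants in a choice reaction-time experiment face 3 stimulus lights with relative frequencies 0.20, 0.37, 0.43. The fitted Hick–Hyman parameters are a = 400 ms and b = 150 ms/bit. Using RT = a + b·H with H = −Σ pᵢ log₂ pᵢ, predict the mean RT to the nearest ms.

Entropy contributions −pᵢ log₂ pᵢ: 0.4644, 0.5307, 0.5236; sum H = 1.5187 bits.
RT = a + bH = 400 + 150·1.5187 = 627.80 ms.

628 ms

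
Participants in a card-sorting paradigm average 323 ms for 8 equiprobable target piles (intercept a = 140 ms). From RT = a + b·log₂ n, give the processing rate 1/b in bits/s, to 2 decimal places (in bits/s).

Choice component = 323 − 140 = 183 ms over log₂(8) = 3 bits.
b = 183 / 3 = 61.000 ms/bit, so 1/b = 16.393 bits/s.

16.39 bits/s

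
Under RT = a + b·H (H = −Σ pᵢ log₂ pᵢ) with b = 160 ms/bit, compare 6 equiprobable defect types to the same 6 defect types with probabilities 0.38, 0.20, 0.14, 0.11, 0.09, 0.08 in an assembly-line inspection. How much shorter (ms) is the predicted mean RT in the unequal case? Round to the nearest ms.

38 ms

Equiprobable entropy H₀ = log₂ 6 = 2.5850 bits.
Skewed entropy H = −Σ pᵢ log₂ pᵢ = 2.3464 bits.
ΔRT = b·(H₀ − H) = 160 × 0.2386 = 38.17 ms.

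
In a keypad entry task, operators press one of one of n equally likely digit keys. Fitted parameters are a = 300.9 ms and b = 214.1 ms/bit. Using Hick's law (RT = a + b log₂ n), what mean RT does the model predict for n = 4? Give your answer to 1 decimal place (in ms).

729.1 ms

log₂(4) = 2 bits, so RT = 300.9 + 214.1 × 2 ≈ 729.100 ms.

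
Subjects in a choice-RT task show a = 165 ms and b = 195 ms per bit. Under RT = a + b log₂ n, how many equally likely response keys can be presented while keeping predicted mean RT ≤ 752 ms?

195·log₂ n ≤ 752 − 165 = 587, giving log₂ n ≤ 3.0103 and n ≤ 8.057. The largest whole number is 8.

8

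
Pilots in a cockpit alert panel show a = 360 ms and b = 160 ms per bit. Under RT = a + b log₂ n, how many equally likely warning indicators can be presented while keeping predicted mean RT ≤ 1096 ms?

160·log₂ n ≤ 1096 − 360 = 736, giving log₂ n ≤ 4.6000 and n ≤ 24.251. The largest whole number is 24.

24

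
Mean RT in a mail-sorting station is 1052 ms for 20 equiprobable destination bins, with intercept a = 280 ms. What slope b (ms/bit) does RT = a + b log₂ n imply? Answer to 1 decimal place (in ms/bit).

178.6 ms/bit

b = (1052 − 280) / log₂(20) = 772 / 4.3219 = 178.624 ms/bit.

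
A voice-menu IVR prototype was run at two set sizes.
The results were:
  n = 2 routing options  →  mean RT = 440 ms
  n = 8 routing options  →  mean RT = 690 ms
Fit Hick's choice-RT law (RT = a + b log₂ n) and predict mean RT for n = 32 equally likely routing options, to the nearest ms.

940 ms

With log₂ n on the abscissa the relation is linear; from the two conditions:
  b = (690 − 440) / (log₂ 8 − log₂ 2) = 250 / (3 − 1) = 125 ms/bit
  a = 440 − 125 × 1 = 315 ms
Then RT(32) = 315 + 125 × log₂ 32 = 315 + 125 × 5 ≈ 940.000 ms.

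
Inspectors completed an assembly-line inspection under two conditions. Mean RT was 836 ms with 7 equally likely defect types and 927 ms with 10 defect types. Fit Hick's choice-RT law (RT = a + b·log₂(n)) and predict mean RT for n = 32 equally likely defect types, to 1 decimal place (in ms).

1223.8 ms

RT is linear in log₂ n, so two points fix the line:
  b = (927 − 836) / (log₂ 10 − log₂ 7) = 91 / (3.3219 − 2.8074) = 176.846 ms/bit
  a = 836 − 176.846 × 2.8074 = 339.532 ms
Then RT(32) = 339.532 + 176.846 × log₂ 32 = 339.532 + 176.846 × 5 ≈ 1223.760 ms.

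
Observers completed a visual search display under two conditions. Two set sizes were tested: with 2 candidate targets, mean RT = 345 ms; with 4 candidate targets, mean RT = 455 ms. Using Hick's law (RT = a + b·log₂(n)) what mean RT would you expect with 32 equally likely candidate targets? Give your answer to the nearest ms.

RT is linear in log₂ n, so two points fix the line:
  b = (455 − 345) / (log₂ 4 − log₂ 2) = 110 / (2 − 1) = 110 ms/bit
  a = 345 − 110 × 1 = 235 ms
Then RT(32) = 235 + 110 × log₂ 32 = 235 + 110 × 5 ≈ 785.000 ms.

785 ms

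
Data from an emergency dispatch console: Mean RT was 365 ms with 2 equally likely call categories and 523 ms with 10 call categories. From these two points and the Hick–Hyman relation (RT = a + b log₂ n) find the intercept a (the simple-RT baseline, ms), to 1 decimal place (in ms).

Slope: b = (523 − 365) / (log₂ 10 − log₂ 2) = 158/2.3219 = 68.047 ms/bit.
Intercept: a = 365 − 68.047·log₂(2) = 296.953 ms.

297.0 ms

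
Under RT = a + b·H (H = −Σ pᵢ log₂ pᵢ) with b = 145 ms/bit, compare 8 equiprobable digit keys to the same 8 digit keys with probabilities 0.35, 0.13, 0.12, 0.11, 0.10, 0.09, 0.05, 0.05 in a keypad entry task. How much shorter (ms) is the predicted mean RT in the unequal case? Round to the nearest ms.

42 ms

Equiprobable entropy H₀ = log₂ 8 = 3.0000 bits.
Skewed entropy H = −Σ pᵢ log₂ pᵢ = 2.7071 bits.
ΔRT = b·(H₀ − H) = 145 × 0.2929 = 42.46 ms.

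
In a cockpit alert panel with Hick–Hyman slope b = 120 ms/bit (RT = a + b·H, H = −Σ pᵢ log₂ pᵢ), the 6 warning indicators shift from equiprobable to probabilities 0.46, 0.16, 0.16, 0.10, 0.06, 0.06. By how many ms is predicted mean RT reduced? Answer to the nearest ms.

Equiprobable entropy H₀ = log₂ 6 = 2.5850 bits.
Skewed entropy H = −Σ pᵢ log₂ pᵢ = 2.1806 bits.
ΔRT = b·(H₀ − H) = 120 × 0.4043 = 48.52 ms.

49 ms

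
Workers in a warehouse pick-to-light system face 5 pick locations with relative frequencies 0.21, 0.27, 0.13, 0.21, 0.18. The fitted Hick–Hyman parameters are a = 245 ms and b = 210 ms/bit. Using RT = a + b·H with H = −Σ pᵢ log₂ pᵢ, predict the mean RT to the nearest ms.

725 ms

Entropy contributions −pᵢ log₂ pᵢ: 0.4728, 0.5100, 0.3826, 0.4728, 0.4453; sum H = 2.2836 bits.
RT = a + bH = 245 + 210·2.2836 = 724.56 ms.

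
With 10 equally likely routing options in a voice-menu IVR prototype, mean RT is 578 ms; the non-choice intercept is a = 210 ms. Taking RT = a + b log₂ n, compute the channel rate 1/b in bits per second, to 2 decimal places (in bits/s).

b = (578 − 210)/log₂ 10 = 368/3.3219 = 110.779 ms per bit = 0.11078 s/bit; the reciprocal is 9.027 bits/s.

9.03 bits/s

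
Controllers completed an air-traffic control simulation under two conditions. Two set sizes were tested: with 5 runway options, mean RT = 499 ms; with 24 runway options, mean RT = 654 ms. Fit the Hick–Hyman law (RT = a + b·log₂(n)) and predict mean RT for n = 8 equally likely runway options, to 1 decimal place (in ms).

545.4 ms

RT is linear in log₂ n, so two points fix the line:
  b = (654 − 499) / (log₂ 24 − log₂ 5) = 155 / (4.5850 − 2.3219) = 68.492 ms/bit
  a = 499 − 68.492 × 2.3219 = 339.966 ms
Then RT(8) = 339.966 + 68.492 × log₂ 8 = 339.966 + 68.492 × 3 ≈ 545.443 ms.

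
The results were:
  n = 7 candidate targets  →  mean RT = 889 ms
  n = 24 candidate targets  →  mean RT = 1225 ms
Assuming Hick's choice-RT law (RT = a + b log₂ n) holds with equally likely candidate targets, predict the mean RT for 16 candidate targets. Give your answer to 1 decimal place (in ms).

1114.4 ms

With log₂ n on the abscissa the relation is linear; from the two conditions:
  b = (1225 − 889) / (log₂ 24 − log₂ 7) = 336 / (4.5850 − 2.8074) = 189.018 ms/bit
  a = 889 − 189.018 × 2.8074 = 358.359 ms
Then RT(16) = 358.359 + 189.018 × log₂ 16 = 358.359 + 189.018 × 4 ≈ 1114.432 ms.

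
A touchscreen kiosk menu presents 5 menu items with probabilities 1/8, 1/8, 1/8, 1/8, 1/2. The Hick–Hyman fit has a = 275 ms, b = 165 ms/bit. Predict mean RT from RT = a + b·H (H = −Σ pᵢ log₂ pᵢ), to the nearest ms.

605 ms

H = −Σ pᵢ log₂ pᵢ = 0.125·3 + 0.125·3 + 0.125·3 + 0.125·3 + 0.5·1 = 2.000 bits.
RT = 275 + 165 × 2.000 = 605.00 ms.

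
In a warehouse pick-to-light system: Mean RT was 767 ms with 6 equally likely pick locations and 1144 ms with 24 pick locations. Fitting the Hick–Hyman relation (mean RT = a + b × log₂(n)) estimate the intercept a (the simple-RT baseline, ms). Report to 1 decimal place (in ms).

279.7 ms

Slope: b = (1144 − 767) / (log₂ 24 − log₂ 6) = 377/2.0000 = 188.500 ms/bit.
Intercept: a = 767 − 188.500·log₂(6) = 279.735 ms.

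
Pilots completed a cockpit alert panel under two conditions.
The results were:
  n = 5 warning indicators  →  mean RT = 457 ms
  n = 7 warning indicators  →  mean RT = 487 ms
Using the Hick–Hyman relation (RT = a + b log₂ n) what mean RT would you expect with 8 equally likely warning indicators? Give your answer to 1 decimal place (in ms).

Solve the two-equation system in a and b:
  b = (487 − 457) / (log₂ 7 − log₂ 5) = 30 / (2.8074 − 2.3219) = 61.801 ms/bit
  a = 457 − 61.801 × 2.3219 = 313.502 ms
Then RT(8) = 313.502 + 61.801 × log₂ 8 = 313.502 + 61.801 × 3 ≈ 498.906 ms.

498.9 ms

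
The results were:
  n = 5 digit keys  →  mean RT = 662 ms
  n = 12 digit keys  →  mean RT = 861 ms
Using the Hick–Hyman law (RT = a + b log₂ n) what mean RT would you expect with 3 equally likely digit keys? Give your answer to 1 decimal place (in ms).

RT is linear in log₂ n, so two points fix the line:
  b = (861 − 662) / (log₂ 12 − log₂ 5) = 199 / (3.5850 − 2.3219) = 157.557 ms/bit
  a = 662 − 157.557 × 2.3219 = 296.164 ms
Then RT(3) = 296.164 + 157.557 × log₂ 3 = 296.164 + 157.557 × 1.5850 ≈ 545.886 ms.

545.9 ms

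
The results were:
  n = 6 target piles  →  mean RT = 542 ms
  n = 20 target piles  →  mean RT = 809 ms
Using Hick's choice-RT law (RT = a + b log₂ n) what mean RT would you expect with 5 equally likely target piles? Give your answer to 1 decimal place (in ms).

Fit slope and intercept:
  b = (809 − 542) / (log₂ 20 − log₂ 6) = 267 / (4.3219 − 2.5850) = 153.716 ms/bit
  a = 542 − 153.716 × 2.5850 = 144.649 ms
Then RT(5) = 144.649 + 153.716 × log₂ 5 = 144.649 + 153.716 × 2.3219 ≈ 501.567 ms.

501.6 ms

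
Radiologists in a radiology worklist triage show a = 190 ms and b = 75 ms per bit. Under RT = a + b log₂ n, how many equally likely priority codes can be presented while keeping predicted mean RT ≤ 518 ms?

75·log₂ n ≤ 518 − 190 = 328, giving log₂ n ≤ 4.3733 and n ≤ 20.725. The largest whole number is 20.

20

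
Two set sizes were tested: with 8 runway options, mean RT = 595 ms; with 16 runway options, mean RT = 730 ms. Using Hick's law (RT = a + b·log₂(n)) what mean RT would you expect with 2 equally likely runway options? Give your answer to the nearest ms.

RT is linear in log₂ n, so two points fix the line:
  b = (730 − 595) / (log₂ 16 − log₂ 8) = 135 / (4 − 3) = 135 ms/bit
  a = 595 − 135 × 3 = 190 ms
Then RT(2) = 190 + 135 × log₂ 2 = 190 + 135 × 1 ≈ 325.000 ms.

325 ms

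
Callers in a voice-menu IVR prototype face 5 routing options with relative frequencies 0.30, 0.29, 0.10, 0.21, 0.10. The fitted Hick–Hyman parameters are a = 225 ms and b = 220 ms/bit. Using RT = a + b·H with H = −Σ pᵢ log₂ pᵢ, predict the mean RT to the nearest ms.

704 ms

H = 0.30·log₂(1/0.30) + 0.29·log₂(1/0.29) + 0.10·log₂(1/0.10) + 0.21·log₂(1/0.21) + 0.10·log₂(1/0.10) = 2.1762 bits.
RT = 225 + 220 × 2.1762 = 703.76 ms.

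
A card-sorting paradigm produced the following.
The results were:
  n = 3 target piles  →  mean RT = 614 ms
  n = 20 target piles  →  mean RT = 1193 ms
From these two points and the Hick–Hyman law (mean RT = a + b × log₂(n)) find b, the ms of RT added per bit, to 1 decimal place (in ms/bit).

The slope on a log₂ axis is (1193 − 614) / (4.3219 − 1.5850) = 211.548 ms/bit.

211.5 ms/bit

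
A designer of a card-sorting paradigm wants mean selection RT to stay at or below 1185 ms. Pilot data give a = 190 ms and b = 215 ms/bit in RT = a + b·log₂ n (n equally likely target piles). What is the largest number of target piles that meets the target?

Information budget: (1185 − 190)/215 = 4.6279 bits, so n ≤ 2^4.6279 = 24.725 → at most 24.

24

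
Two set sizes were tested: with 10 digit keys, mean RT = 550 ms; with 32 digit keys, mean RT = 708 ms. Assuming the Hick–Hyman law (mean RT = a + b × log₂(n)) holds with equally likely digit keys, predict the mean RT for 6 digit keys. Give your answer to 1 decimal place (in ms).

With log₂ n on the abscissa the relation is linear; from the two conditions:
  b = (708 − 550) / (log₂ 32 − log₂ 10) = 158 / (5 − 3.3219) = 94.156 ms/bit
  a = 550 − 94.156 × 3.3219 = 237.222 ms
Then RT(6) = 237.222 + 94.156 × log₂ 6 = 237.222 + 94.156 × 2.5850 ≈ 480.611 ms.

480.6 ms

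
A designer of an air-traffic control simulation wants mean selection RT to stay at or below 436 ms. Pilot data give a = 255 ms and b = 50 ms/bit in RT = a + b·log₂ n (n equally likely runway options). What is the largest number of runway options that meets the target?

12

Information budget: (436 − 255)/50 = 3.6200 bits, so n ≤ 2^3.6200 = 12.295 → at most 12.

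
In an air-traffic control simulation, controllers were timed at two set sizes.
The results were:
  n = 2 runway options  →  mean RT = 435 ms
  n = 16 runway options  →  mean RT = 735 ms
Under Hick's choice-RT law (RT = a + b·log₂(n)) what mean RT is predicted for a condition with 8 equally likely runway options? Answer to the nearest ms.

635 ms

Solve the two-equation system in a and b:
  b = (735 − 435) / (log₂ 16 − log₂ 2) = 300 / (4 − 1) = 100 ms/bit
  a = 435 − 100 × 1 = 335 ms
Then RT(8) = 335 + 100 × log₂ 8 = 335 + 100 × 3 ≈ 635.000 ms.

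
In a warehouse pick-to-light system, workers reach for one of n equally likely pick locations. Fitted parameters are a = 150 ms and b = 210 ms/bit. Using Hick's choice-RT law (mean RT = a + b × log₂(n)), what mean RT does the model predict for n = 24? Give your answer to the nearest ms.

log₂(24) = 4.5850 bits, so RT = 150 + 210 × 4.5850 ≈ 1112.842 ms.

1113 ms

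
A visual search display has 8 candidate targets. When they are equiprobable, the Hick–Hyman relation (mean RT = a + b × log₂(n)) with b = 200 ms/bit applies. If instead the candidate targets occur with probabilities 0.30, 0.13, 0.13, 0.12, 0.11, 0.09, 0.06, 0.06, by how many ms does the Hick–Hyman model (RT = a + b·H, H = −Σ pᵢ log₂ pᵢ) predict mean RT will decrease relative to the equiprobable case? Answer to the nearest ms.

Equiprobable entropy H₀ = log₂ 8 = 3.0000 bits.
Skewed entropy H = −Σ pᵢ log₂ pᵢ = 2.8035 bits.
ΔRT = b·(H₀ − H) = 200 × 0.1965 = 39.31 ms.

39 ms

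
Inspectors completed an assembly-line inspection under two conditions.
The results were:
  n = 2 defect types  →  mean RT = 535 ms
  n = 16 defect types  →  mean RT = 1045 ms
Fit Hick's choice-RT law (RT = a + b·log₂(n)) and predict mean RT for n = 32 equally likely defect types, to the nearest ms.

Fit slope and intercept:
  b = (1045 − 535) / (log₂ 16 − log₂ 2) = 510 / (4 − 1) = 170 ms/bit
  a = 535 − 170 × 1 = 365 ms
Then RT(32) = 365 + 170 × log₂ 32 = 365 + 170 × 5 ≈ 1215.000 ms.

1215 ms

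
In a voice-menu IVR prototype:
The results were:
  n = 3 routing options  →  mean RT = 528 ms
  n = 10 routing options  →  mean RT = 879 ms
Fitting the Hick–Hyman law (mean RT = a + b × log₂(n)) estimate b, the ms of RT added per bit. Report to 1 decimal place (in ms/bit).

b = (RT₂ − RT₁)/(log₂ n₂ − log₂ n₁) = (879 − 528)/(3.3219 − 1.5850) = 202.077 ms/bit.

202.1 ms/bit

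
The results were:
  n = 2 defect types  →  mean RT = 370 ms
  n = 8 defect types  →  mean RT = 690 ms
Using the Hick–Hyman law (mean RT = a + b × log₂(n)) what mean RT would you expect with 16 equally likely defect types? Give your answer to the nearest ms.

Solve the two-equation system in a and b:
  b = (690 − 370) / (log₂ 8 − log₂ 2) = 320 / (3 − 1) = 160 ms/bit
  a = 370 − 160 × 1 = 210 ms
Then RT(16) = 210 + 160 × log₂ 16 = 210 + 160 × 4 ≈ 850.000 ms.

850 ms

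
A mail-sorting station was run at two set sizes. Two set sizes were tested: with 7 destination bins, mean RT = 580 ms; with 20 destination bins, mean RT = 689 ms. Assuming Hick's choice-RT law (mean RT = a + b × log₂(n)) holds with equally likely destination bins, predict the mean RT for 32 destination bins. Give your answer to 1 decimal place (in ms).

With log₂ n on the abscissa the relation is linear; from the two conditions:
  b = (689 − 580) / (log₂ 20 − log₂ 7) = 109 / (4.3219 − 2.8074) = 71.967 ms/bit
  a = 580 − 71.967 × 2.8074 = 377.962 ms
Then RT(32) = 377.962 + 71.967 × log₂ 32 = 377.962 + 71.967 × 5 ≈ 737.799 ms.

737.8 ms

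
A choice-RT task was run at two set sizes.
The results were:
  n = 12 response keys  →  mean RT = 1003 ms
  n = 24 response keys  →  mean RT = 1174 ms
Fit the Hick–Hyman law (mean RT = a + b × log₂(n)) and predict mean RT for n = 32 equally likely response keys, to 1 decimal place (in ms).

1245.0 ms

With log₂ n on the abscissa the relation is linear; from the two conditions:
  b = (1174 − 1003) / (log₂ 24 − log₂ 12) = 171 / (4.5850 − 3.5850) = 171.000 ms/bit
  a = 1003 − 171.000 × 3.5850 = 389.971 ms
Then RT(32) = 389.971 + 171.000 × log₂ 32 = 389.971 + 171.000 × 5 ≈ 1244.971 ms.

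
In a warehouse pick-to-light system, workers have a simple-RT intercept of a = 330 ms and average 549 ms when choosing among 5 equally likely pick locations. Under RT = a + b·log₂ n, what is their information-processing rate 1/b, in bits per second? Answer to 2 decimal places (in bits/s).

b = (549 − 330)/log₂ 5 = 219/2.3219 = 94.318 ms per bit = 0.09432 s/bit; the reciprocal is 10.602 bits/s.

10.60 bits/s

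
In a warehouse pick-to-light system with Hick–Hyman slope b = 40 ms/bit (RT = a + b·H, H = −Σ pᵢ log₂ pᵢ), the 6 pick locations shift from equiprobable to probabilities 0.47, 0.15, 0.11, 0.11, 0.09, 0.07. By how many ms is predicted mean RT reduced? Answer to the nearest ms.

Equiprobable entropy H₀ = log₂ 6 = 2.5850 bits.
Skewed entropy H = −Σ pᵢ log₂ pᵢ = 2.2043 bits.
ΔRT = b·(H₀ − H) = 40 × 0.3807 = 15.23 ms.

15 ms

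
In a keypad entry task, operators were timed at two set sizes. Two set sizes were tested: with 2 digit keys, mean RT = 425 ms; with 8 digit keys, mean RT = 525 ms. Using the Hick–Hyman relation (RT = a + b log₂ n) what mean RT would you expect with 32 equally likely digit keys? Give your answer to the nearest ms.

With log₂ n on the abscissa the relation is linear; from the two conditions:
  b = (525 − 425) / (log₂ 8 − log₂ 2) = 100 / (3 − 1) = 50 ms/bit
  a = 425 − 50 × 1 = 375 ms
Then RT(32) = 375 + 50 × log₂ 32 = 375 + 50 × 5 ≈ 625.000 ms.

625 ms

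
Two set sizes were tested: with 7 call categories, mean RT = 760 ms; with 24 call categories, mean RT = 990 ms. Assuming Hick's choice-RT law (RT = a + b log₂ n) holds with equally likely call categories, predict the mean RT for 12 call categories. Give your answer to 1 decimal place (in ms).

RT is linear in log₂ n, so two points fix the line:
  b = (990 − 760) / (log₂ 24 − log₂ 7) = 230 / (4.5850 − 2.8074) = 129.387 ms/bit
  a = 760 − 129.387 × 2.8074 = 396.764 ms
Then RT(12) = 396.764 + 129.387 × log₂ 12 = 396.764 + 129.387 × 3.5850 ≈ 860.613 ms.

860.6 ms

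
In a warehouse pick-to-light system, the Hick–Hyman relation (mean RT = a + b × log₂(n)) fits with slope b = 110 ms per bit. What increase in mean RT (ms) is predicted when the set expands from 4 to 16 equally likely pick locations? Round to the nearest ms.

ΔRT = (a + b log₂ n₂) − (a + b log₂ n₁) = b·(log₂ n₂ − log₂ n₁).
log₂(16) − log₂(4) = log₂(16/4) = log₂(4) = 2.
ΔRT = 110 × 2.0000 = 220.000 ms.

220 ms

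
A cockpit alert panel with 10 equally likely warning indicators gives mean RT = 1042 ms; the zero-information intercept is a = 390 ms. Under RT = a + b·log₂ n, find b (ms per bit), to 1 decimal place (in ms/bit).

10 alternatives carry log₂ 10 = 3.3219 bits; the choice cost is 1042 − 390 = 652 ms, so b = 652/3.3219 = 196.272 ms/bit.

196.3 ms/bit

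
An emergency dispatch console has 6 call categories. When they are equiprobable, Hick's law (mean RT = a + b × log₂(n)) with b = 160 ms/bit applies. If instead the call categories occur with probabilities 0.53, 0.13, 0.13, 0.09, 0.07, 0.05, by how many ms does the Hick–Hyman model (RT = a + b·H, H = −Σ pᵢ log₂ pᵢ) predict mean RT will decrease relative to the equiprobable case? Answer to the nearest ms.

86 ms

The RT saving is b·ΔH. Equiprobable H₀ = log₂(6) = 2.5850 bits; with the given probabilities H = 2.0480 bits.
b·(H₀ − H) = 160 × (2.5850 − 2.0480) = 85.91 ms.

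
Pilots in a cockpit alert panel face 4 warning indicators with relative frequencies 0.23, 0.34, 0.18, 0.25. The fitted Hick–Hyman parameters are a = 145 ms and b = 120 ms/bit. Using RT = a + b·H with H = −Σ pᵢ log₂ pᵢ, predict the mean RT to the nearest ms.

Entropy contributions −pᵢ log₂ pᵢ: 0.4877, 0.5292, 0.4453, 0.5000; sum H = 1.9621 bits.
RT = a + bH = 145 + 120·1.9621 = 380.46 ms.

380 ms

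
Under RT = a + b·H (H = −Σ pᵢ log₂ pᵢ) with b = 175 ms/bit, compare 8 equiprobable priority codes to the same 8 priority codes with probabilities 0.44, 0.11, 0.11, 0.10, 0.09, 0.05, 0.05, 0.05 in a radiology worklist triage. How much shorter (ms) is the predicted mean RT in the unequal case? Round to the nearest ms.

85 ms

The RT saving is b·ΔH. Equiprobable H₀ = log₂(8) = 3.0000 bits; with the given probabilities H = 2.5149 bits.
b·(H₀ − H) = 175 × (3.0000 − 2.5149) = 84.90 ms.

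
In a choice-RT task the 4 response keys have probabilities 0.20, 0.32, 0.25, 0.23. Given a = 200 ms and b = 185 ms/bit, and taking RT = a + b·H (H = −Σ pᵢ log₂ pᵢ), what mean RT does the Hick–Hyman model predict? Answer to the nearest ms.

566 ms

H = 0.20·log₂(1/0.20) + 0.32·log₂(1/0.32) + 0.25·log₂(1/0.25) + 0.23·log₂(1/0.23) = 1.9781 bits.
RT = 200 + 185 × 1.9781 = 565.95 ms.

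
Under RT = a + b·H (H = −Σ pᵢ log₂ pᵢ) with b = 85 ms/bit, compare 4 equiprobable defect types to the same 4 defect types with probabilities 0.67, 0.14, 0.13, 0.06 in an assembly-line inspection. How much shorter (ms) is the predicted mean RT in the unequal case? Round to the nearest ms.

50 ms

The RT saving is b·ΔH. Equiprobable H₀ = log₂(4) = 2.0000 bits; with the given probabilities H = 1.4104 bits.
b·(H₀ − H) = 85 × (2.0000 − 1.4104) = 50.12 ms.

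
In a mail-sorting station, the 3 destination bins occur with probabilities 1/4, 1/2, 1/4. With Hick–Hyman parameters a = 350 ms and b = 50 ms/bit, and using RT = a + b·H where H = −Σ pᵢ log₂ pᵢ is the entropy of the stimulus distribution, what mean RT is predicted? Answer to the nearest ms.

425 ms

Each term −pᵢ log₂ pᵢ: 0.25·2 + 0.5·1 + 0.25·2; summed, H = 1.500 bits.
Mean RT = a + bH = 350 + 50·1.500 = 425.00 ms.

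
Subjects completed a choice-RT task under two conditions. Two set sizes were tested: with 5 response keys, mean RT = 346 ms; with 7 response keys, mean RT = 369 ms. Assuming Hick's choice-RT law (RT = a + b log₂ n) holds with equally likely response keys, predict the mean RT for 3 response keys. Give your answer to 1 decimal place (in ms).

With log₂ n on the abscissa the relation is linear; from the two conditions:
  b = (369 − 346) / (log₂ 7 − log₂ 5) = 23 / (2.8074 − 2.3219) = 47.381 ms/bit
  a = 346 − 47.381 × 2.3219 = 235.985 ms
Then RT(3) = 235.985 + 47.381 × log₂ 3 = 235.985 + 47.381 × 1.5850 ≈ 311.082 ms.

311.1 ms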